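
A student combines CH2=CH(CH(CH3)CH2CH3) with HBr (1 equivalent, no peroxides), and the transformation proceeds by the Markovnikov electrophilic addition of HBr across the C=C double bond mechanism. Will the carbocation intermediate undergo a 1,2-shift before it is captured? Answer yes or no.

yes

The first-formed carbocation is secondary.
The adjacent sec-butyl carbon already bears 2 other carbon substituents and has a hydrogen to migrate; after a 1,2-hydride shift from that carbon the positive charge sits on a tertiary centre.
Tertiary is more stable than secondary, so the shift occurs.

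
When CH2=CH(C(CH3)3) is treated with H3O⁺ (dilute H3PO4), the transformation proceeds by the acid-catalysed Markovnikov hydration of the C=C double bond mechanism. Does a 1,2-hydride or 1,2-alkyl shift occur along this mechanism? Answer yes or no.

yes

The first-formed carbocation is secondary.
The adjacent tert-butyl carbon has no hydrogen but bears methyl groups; migration of one methyl with its bonding pair (a 1,2-methyl shift) places the charge on a tertiary centre.
Tertiary is more stable than secondary, so the shift occurs.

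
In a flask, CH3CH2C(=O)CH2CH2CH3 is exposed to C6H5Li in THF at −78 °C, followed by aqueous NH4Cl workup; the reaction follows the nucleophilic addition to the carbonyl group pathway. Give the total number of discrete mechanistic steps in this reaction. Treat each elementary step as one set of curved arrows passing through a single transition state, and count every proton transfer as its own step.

2

Step 1: Nucleophilic addition: the carbanion-like carbon of C6H5Li adds to the carbonyl carbon, pushing the π(C=O) electron pair onto oxygen and giving a tetrahedral alkoxide.
Step 2: The alkoxide picks up a proton during aqueous NH4Cl workup to yield an alcohol.
Total: 2 elementary steps.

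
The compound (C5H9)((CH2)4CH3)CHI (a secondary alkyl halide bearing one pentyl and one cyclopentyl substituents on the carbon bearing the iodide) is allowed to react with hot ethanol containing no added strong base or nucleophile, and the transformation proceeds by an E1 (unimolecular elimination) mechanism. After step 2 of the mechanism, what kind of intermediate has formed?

Step 1: Ionisation: the C–I σ-bond cleaves heterolytically; both bonding electrons depart with I⁻, leaving a secondary carbocation at the α-carbon.
Step 2: A 1,2-hydride shift from the adjacent cyclopentyl carbon moves the positive charge from the secondary centre to an adjacent carbon, generating a more stable tertiary carbocation.
After step 2 the species present is a tertiary carbocation.

tertiary carbocation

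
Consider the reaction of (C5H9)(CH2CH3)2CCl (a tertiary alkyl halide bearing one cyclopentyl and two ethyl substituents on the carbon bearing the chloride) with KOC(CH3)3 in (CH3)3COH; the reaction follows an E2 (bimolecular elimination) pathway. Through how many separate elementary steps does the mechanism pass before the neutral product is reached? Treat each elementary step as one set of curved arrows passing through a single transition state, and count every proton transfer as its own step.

1

Step 1: Concerted anti-periplanar elimination: (CH3)3CO⁻ abstracts a β-H while Cl⁻ leaves, and the C–H electrons become the new C=C π bond — all in a single transition state.
Total: 1 elementary step.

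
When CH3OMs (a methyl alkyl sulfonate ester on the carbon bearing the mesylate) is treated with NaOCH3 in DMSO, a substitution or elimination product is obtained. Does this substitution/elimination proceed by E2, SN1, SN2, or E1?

SN2

Conditions: a methyl substrate with a strong nucleophile in the polar aprotic solvent DMSO.
These conditions are the textbook signature of the SN2 pathway.
An unhindered substrate with a strong nucleophile in a polar aprotic solvent favours one-step backside displacement.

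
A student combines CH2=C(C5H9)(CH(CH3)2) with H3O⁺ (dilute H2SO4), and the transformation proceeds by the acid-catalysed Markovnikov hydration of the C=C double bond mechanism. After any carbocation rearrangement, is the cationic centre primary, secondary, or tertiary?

tertiary

Step 1: Electrophilic addition begins with the π(C=C) electrons forming a bond to the proton of H3O⁺. Following Markovnikov's rule, the resulting cation is tertiary. H2O is released.
No single 1,2-shift to an adjacent carbon would give a more-substituted cation, so no rearrangement occurs.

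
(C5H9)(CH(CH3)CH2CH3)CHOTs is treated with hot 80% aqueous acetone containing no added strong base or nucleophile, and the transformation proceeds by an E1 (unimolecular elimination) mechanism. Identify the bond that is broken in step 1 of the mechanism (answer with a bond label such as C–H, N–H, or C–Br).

C–O

Step 1: Ionisation: the C–O σ-bond cleaves heterolytically; both bonding electrons depart with TsO⁻, leaving a secondary carbocation at the α-carbon.
The bond broken in this step is the C–O bond.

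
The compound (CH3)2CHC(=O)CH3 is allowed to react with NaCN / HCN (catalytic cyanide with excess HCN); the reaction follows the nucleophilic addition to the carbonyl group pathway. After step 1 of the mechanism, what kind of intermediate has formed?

Step 1: A lone pair / filled orbital on CN⁻ attacks the electrophilic carbonyl carbon; the π(C=O) electrons shift onto oxygen, producing a tetrahedral alkoxide intermediate.
After step 1 the species present is a tetrahedral alkoxide intermediate.

tetrahedral alkoxide intermediate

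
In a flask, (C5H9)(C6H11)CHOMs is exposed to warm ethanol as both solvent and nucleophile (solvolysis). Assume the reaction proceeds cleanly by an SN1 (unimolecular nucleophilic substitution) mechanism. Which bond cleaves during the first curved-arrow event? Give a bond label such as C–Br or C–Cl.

C–O

Step 1: Unassisted departure of MsO⁻ (taking the C–O bonding pair) generates a secondary carbocation.
The bond broken in this step is the C–O bond.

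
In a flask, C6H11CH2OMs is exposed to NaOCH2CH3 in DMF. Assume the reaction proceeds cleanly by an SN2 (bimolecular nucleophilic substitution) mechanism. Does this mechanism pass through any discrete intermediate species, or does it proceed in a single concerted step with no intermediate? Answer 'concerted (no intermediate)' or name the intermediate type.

Backside attack by CH3CH2O⁻ on the carbon bearing the mesylate: the new C–O bond forms as the C–O bond breaks, with Walden inversion at carbon.
All bond changes occur in one transition state; no discrete intermediate is formed.

concerted (no intermediate)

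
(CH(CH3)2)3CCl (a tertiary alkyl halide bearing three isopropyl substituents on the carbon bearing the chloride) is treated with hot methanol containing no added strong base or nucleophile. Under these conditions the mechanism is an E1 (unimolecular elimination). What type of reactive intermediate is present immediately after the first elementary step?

Step 1: Ionisation: the C–Cl σ-bond cleaves heterolytically; both bonding electrons depart with Cl⁻, leaving a tertiary carbocation at the α-carbon.
After step 1 the species present is a tertiary carbocation.

tertiary carbocation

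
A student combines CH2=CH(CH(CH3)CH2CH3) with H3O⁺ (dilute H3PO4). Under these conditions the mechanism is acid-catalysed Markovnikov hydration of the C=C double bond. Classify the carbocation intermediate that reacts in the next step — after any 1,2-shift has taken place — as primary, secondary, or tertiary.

tertiary

Step 1: The π electrons of the C=C bond attack a proton of H3O⁺; Markovnikov addition places the new C–H on the less-substituted alkene carbon, so the positive charge ends up on the more-substituted carbon — a secondary carbocation. H2O is released.
Step 2: A hydride (H with its bonding pair) migrates from the adjacent sec-butyl carbon to the cationic centre — a 1,2-hydride shift — upgrading the secondary cation to a tertiary one.
The cation rearranges from secondary to tertiary via a 1,2-hydride shift from the adjacent sec-butyl carbon; the tertiary cation is what reacts next.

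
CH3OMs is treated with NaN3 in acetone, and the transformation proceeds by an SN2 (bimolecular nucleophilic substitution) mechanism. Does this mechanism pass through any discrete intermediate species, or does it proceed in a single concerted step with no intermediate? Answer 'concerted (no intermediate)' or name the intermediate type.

The azide nucleophile donates a lone pair from N to the α-carbon in a backside attack; simultaneously the C–O σ-bond breaks and both of its electrons leave with MsO⁻. One concerted step with inversion of configuration.
All bond changes occur in one transition state; no discrete intermediate is formed.

concerted (no intermediate)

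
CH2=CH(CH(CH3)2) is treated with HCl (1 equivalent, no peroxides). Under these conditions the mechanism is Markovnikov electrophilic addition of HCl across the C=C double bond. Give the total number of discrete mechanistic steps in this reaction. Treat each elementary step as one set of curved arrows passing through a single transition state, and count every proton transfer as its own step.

Step 1: Protonation of the alkene by HCl: the π bond acts as the nucleophile and picks up H⁺, giving the more stable (Markovnikov) secondary carbocation. The H–Cl bond breaks heterolytically, releasing Cl⁻.
Step 2: A hydride (H with its bonding pair) migrates from the adjacent isopropyl carbon to the cationic centre — a 1,2-hydride shift — upgrading the secondary cation to a tertiary one.
Step 3: Cl⁻ captures the cation: a lone pair on Cl⁻ fills the empty p orbital, producing the alkyl halide product.
Total: 3 elementary steps.

3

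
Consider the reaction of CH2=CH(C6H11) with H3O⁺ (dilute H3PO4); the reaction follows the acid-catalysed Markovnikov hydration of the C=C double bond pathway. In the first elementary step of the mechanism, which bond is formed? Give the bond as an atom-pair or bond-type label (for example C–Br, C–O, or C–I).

Step 1: The π electrons of the C=C bond attack a proton of H3O⁺; Markovnikov addition places the new C–H on the less-substituted alkene carbon, so the positive charge ends up on the more-substituted carbon — a secondary carbocation. H2O is released.
The bond formed in this step is the C–H bond.

C–H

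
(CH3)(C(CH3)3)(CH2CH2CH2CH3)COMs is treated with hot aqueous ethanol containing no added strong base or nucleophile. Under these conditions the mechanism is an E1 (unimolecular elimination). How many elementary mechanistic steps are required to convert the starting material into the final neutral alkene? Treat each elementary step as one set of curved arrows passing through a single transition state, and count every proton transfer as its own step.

2

Step 1: Rate-determining heterolysis of the C–O bond gives MsO⁻ and a tertiary carbocation.
(No 1,2-shift: no single shift to an adjacent carbon would give a more stable cation.)
Step 2: A weak base (a water (or ethanol) molecule from the solvent) removes a proton from a carbon adjacent to the cationic centre; the electrons of that C–H bond become the new π(C=C) bond, giving the alkene.
Total: 2 elementary steps.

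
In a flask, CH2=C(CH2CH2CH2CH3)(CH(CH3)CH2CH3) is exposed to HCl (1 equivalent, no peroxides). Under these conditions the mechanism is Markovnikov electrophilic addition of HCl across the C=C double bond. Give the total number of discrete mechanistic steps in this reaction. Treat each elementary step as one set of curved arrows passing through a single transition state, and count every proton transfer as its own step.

Step 1: The π electrons of the C=C bond attack a proton of HCl; Markovnikov addition places the new C–H on the less-substituted alkene carbon, so the positive charge ends up on the more-substituted carbon — a tertiary carbocation. The H–Cl bond breaks heterolytically, releasing Cl⁻.
(No 1,2-shift: no single shift to an adjacent carbon would give a more stable cation.)
Step 2: Nucleophilic attack by Cl⁻ on the carbocation completes the addition, giving R–Cl.
Total: 2 elementary steps.

2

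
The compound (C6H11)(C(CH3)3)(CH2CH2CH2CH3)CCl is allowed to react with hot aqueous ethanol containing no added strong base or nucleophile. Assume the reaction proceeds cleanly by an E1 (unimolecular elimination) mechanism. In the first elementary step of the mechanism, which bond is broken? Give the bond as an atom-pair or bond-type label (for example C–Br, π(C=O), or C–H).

Step 1: Rate-determining heterolysis of the C–Cl bond gives Cl⁻ and a tertiary carbocation.
The bond broken in this step is the C–Cl bond.

C–Cl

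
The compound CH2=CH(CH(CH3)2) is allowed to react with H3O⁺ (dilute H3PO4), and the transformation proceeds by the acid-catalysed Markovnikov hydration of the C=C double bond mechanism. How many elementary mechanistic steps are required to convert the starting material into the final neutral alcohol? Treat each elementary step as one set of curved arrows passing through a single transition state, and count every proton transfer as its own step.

Step 1: Electrophilic addition begins with the π(C=C) electrons forming a bond to the proton of H3O⁺. Following Markovnikov's rule, the resulting cation is secondary. H2O is released.
Step 2: A 1,2-hydride shift from the adjacent isopropyl carbon moves the positive charge from the secondary centre to an adjacent carbon, generating a more stable tertiary carbocation.
Step 3: A lone pair on the oxygen of H2O attacks the carbocation, forming a C–O bond and an oxonium ion (a protonated alcohol).
Step 4: H2O removes a proton from the oxonium oxygen, regenerating H3O⁺ and giving the neutral alcohol.
Total: 4 elementary steps.

4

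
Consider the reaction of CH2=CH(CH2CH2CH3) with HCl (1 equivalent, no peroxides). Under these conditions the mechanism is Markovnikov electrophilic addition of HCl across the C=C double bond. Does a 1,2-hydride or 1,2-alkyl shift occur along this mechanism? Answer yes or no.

The first-formed carbocation is secondary.
No single 1,2-shift to an adjacent carbon would produce a more-substituted cation than the one already present, so no rearrangement occurs.

no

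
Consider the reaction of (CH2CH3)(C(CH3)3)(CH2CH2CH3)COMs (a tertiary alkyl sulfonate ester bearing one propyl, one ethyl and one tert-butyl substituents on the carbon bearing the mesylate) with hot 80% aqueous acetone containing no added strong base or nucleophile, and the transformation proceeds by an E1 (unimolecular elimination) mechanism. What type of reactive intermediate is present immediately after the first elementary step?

Step 1: The C–O bond breaks with both electrons going to the mesylate; MsO⁻ leaves and a tertiary carbocation remains.
After step 1 the species present is a tertiary carbocation.

tertiary carbocation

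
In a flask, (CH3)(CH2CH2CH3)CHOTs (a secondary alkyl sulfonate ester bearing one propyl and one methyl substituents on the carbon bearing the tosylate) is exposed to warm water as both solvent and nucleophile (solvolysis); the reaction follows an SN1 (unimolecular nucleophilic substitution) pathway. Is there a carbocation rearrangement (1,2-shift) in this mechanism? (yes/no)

no

The first-formed carbocation is secondary.
No single 1,2-shift to an adjacent carbon would produce a more-substituted cation than the one already present, so no rearrangement occurs.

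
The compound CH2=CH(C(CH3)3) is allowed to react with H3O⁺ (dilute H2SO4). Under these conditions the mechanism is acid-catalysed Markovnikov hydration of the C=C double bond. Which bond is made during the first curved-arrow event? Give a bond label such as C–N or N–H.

C–H

Step 1: The π electrons of the C=C bond attack a proton of H3O⁺; Markovnikov addition places the new C–H on the less-substituted alkene carbon, so the positive charge ends up on the more-substituted carbon — a secondary carbocation. H2O is released.
The bond formed in this step is the C–H bond.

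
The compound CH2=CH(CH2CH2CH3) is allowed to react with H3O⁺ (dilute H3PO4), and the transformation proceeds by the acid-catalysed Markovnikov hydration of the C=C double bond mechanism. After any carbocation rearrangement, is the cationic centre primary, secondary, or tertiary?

secondary

Step 1: Electrophilic addition begins with the π(C=C) electrons forming a bond to the proton of H3O⁺. Following Markovnikov's rule, the resulting cation is secondary. H2O is released.
No single 1,2-shift to an adjacent carbon would give a more-substituted cation, so no rearrangement occurs.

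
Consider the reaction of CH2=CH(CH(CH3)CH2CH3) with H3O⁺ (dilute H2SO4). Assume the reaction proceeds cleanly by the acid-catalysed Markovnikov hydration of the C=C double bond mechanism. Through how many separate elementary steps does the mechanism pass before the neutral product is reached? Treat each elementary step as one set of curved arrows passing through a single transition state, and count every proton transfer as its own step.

4

Step 1: The π electrons of the C=C bond attack a proton of H3O⁺; Markovnikov addition places the new C–H on the less-substituted alkene carbon, so the positive charge ends up on the more-substituted carbon — a secondary carbocation. H2O is released.
Step 2: A hydride (H with its bonding pair) migrates from the adjacent sec-butyl carbon to the cationic centre — a 1,2-hydride shift — upgrading the secondary cation to a tertiary one.
Step 3: A lone pair on the oxygen of H2O attacks the carbocation, forming a C–O bond and an oxonium ion (a protonated alcohol).
Step 4: H2O removes a proton from the oxonium oxygen, regenerating H3O⁺ and giving the neutral alcohol.
Total: 4 elementary steps.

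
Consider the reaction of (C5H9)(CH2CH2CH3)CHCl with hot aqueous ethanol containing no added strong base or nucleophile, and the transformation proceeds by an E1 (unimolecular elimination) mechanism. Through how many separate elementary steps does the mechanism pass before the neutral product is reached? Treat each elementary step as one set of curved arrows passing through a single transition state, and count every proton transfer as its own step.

Step 1: The C–Cl bond breaks with both electrons going to the chloride; Cl⁻ leaves and a secondary carbocation remains.
Step 2: Carbocation rearrangement: a 1,2-hydride shift from the adjacent cyclopentyl carbon converts the initially-formed secondary cation into the more stable tertiary cation.
Step 3: Loss of a β-proton to a water (or ethanol) molecule of the solvent: the C–H bonding pair collapses toward the cationic carbon to form the C=C π bond, yielding the alkene.
Total: 3 elementary steps.

3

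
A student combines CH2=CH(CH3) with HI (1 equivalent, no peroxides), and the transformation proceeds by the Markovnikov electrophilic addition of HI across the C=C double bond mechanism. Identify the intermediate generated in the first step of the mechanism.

secondary carbocation

Step 1: Protonation of the alkene by HI: the π bond acts as the nucleophile and picks up H⁺, giving the more stable (Markovnikov) secondary carbocation. The H–I bond breaks heterolytically, releasing I⁻.
After step 1 the species present is a secondary carbocation.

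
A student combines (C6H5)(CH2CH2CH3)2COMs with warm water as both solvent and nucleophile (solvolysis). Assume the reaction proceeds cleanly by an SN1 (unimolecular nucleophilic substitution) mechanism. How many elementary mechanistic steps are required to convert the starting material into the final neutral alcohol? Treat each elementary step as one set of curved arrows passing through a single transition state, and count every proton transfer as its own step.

3

Step 1: The C–O bond breaks with both electrons going to the mesylate; MsO⁻ leaves and a tertiary carbocation remains.
(No 1,2-shift: no single shift to an adjacent carbon would give a more stable cation.)
Step 2: Nucleophilic capture: the oxygen of H2O bonds to the cationic carbon, producing an oxonium-ion intermediate.
Step 3: Deprotonation of the oxonium oxygen by solvent water yields the neutral alcohol.
Total: 3 elementary steps.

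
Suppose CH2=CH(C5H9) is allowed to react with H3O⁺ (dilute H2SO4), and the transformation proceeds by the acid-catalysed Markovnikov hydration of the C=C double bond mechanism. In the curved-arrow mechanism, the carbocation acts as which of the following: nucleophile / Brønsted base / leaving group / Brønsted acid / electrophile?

electrophile

Step 3: A lone pair on the oxygen of H2O attacks the carbocation, forming a C–O bond and an oxonium ion (a protonated alcohol).
The carbocation accepts an electron pair into an empty or π* orbital — it is the electrophile.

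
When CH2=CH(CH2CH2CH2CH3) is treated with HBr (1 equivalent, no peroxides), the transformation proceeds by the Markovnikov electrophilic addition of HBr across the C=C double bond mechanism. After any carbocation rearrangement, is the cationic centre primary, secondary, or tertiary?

Step 1: Electrophilic addition begins with the π(C=C) electrons forming a bond to the proton of HBr. Following Markovnikov's rule, the resulting cation is secondary. The H–Br bond breaks heterolytically, releasing Br⁻.
No single 1,2-shift to an adjacent carbon would give a more-substituted cation, so no rearrangement occurs.

secondary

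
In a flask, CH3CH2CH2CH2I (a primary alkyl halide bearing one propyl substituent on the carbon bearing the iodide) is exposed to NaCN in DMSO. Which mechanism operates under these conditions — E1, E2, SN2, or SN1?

Conditions: a primary substrate with a strong nucleophile in the polar aprotic solvent DMSO.
These conditions are the textbook signature of the SN2 pathway.
An unhindered substrate with a strong nucleophile in a polar aprotic solvent favours one-step backside displacement.

SN2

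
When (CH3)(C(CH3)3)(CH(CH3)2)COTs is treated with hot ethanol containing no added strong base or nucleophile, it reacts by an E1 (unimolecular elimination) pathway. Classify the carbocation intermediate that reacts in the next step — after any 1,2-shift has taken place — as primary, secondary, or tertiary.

Step 1: The C–O bond breaks with both electrons going to the tosylate; TsO⁻ leaves and a tertiary carbocation remains.
No single 1,2-shift to an adjacent carbon would give a more-substituted cation, so no rearrangement occurs.

tertiary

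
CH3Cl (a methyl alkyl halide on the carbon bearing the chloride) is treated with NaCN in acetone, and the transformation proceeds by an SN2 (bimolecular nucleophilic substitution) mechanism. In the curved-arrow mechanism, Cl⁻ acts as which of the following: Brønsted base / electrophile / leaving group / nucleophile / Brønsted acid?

Step 1: CN⁻ attacks the back face of the α-carbon while Cl⁻ departs with the C–Cl bonding pair — a single concerted displacement through a pentacoordinate transition state.
Cl⁻ departs with both electrons of the breaking σ-bond — that is the definition of a leaving group.

leaving group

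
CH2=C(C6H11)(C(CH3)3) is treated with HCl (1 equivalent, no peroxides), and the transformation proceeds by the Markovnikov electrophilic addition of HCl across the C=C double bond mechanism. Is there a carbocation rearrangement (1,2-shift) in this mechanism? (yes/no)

no

The first-formed carbocation is tertiary.
No single 1,2-shift to an adjacent carbon would produce a more-substituted cation than the one already present, so no rearrangement occurs.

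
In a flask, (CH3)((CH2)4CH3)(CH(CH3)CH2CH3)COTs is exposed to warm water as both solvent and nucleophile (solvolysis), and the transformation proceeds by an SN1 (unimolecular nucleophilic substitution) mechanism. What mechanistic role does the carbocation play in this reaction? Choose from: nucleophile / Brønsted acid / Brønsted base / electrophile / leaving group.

electrophile

Step 2: A lone pair on the oxygen of H2O attacks the carbocation, forming a new C–O σ-bond and an oxonium ion.
The carbocation accepts an electron pair into an empty or π* orbital — it is the electrophile.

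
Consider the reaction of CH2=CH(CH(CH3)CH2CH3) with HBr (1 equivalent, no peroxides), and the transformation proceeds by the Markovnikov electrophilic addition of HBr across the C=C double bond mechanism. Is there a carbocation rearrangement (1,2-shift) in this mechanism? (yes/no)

The first-formed carbocation is secondary.
The adjacent sec-butyl carbon already bears 2 other carbon substituents and has a hydrogen to migrate; after a 1,2-hydride shift from that carbon the positive charge sits on a tertiary centre.
Tertiary is more stable than secondary, so the shift occurs.

yes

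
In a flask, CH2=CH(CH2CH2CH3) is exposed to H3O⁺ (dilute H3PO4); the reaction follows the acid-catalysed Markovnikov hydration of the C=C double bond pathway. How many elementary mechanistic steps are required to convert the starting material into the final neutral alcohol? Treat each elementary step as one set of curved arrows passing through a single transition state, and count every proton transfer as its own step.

3

Step 1: Protonation of the alkene by H3O⁺: the π bond acts as the nucleophile and picks up H⁺, giving the more stable (Markovnikov) secondary carbocation. H2O is released.
(No 1,2-shift: no single shift to an adjacent carbon would give a more stable cation.)
Step 2: Nucleophilic capture of the cation by H2O produces the protonated alcohol (an oxonium ion).
Step 3: H2O removes a proton from the oxonium oxygen, regenerating H3O⁺ and giving the neutral alcohol.
Total: 3 elementary steps.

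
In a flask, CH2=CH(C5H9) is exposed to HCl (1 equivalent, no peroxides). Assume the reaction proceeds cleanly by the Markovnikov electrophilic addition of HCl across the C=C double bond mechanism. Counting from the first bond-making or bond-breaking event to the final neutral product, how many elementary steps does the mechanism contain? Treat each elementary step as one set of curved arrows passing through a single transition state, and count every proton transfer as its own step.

Step 1: The π electrons of the C=C bond attack a proton of HCl; Markovnikov addition places the new C–H on the less-substituted alkene carbon, so the positive charge ends up on the more-substituted carbon — a secondary carbocation. The H–Cl bond breaks heterolytically, releasing Cl⁻.
Step 2: Carbocation rearrangement: a 1,2-hydride shift from the adjacent cyclopentyl carbon converts the initially-formed secondary cation into the more stable tertiary cation.
Step 3: Cl⁻ captures the cation: a lone pair on Cl⁻ fills the empty p orbital, producing the alkyl halide product.
Total: 3 elementary steps.

3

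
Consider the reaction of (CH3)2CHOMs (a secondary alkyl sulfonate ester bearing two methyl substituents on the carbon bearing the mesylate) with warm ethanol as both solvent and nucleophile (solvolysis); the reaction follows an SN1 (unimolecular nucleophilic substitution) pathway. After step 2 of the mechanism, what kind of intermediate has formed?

Step 1: The C–O bond breaks with both electrons going to the mesylate; MsO⁻ leaves and a secondary carbocation remains.
Step 2: CH3CH2OH donates an oxygen lone pair into the empty p orbital of the cation, giving a protonated ether (an oxonium ion).
After step 2 the species present is an oxonium ion.

oxonium ion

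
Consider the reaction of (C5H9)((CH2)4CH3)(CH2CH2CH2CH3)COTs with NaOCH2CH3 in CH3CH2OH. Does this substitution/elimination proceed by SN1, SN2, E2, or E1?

E2

Conditions: a strong base with a tertiary substrate bearing a β-hydrogen.
These conditions are the textbook signature of the E2 pathway.
A strong (often hindered) base removes a β-H in concert with loss of the leaving group — bimolecular elimination.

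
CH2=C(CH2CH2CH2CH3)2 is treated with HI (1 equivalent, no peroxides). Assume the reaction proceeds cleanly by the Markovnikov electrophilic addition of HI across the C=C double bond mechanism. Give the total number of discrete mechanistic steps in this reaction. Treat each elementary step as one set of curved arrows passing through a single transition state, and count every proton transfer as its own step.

2

Step 1: The π electrons of the C=C bond attack a proton of HI; Markovnikov addition places the new C–H on the less-substituted alkene carbon, so the positive charge ends up on the more-substituted carbon — a tertiary carbocation. The H–I bond breaks heterolytically, releasing I⁻.
(No 1,2-shift: no single shift to an adjacent carbon would give a more stable cation.)
Step 2: Nucleophilic attack by I⁻ on the carbocation completes the addition, giving R–I.
Total: 2 elementary steps.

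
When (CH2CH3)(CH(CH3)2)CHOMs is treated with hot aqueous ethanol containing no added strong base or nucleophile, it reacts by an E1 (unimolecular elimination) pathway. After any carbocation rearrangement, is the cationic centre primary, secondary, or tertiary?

Step 1: Unassisted departure of MsO⁻ (taking the C–O bonding pair) generates a secondary carbocation.
Step 2: Carbocation rearrangement: a 1,2-hydride shift from the adjacent isopropyl carbon converts the initially-formed secondary cation into the more stable tertiary cation.
The cation rearranges from secondary to tertiary via a 1,2-hydride shift from the adjacent isopropyl carbon; the tertiary cation is what reacts next.

tertiary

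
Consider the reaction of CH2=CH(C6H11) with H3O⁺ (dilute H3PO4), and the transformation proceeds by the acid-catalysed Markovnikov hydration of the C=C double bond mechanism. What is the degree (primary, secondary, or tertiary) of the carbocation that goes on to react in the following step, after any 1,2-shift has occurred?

Step 1: Protonation of the alkene by H3O⁺: the π bond acts as the nucleophile and picks up H⁺, giving the more stable (Markovnikov) secondary carbocation. H2O is released.
Step 2: Carbocation rearrangement: a 1,2-hydride shift from the adjacent cyclohexyl carbon converts the initially-formed secondary cation into the more stable tertiary cation.
The cation rearranges from secondary to tertiary via a 1,2-hydride shift from the adjacent cyclohexyl carbon; the tertiary cation is what reacts next.

tertiary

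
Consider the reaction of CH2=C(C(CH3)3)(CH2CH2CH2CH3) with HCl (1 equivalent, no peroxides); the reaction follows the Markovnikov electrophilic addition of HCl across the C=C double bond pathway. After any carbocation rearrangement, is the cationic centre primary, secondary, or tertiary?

Step 1: Electrophilic addition begins with the π(C=C) electrons forming a bond to the proton of HCl. Following Markovnikov's rule, the resulting cation is tertiary. The H–Cl bond breaks heterolytically, releasing Cl⁻.
No single 1,2-shift to an adjacent carbon would give a more-substituted cation, so no rearrangement occurs.

tertiary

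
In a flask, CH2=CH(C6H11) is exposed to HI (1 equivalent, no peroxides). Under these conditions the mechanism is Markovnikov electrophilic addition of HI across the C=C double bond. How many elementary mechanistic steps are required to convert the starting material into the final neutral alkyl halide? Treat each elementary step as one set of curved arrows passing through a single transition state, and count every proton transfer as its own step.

Step 1: Protonation of the alkene by HI: the π bond acts as the nucleophile and picks up H⁺, giving the more stable (Markovnikov) secondary carbocation. The H–I bond breaks heterolytically, releasing I⁻.
Step 2: A hydride (H with its bonding pair) migrates from the adjacent cyclohexyl carbon to the cationic centre — a 1,2-hydride shift — upgrading the secondary cation to a tertiary one.
Step 3: Nucleophilic attack by I⁻ on the carbocation completes the addition, giving R–I.
Total: 3 elementary steps.

3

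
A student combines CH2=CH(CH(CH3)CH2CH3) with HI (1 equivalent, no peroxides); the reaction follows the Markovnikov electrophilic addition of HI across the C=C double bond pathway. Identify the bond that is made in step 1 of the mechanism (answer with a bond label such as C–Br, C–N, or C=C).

C–H

Step 1: The π electrons of the C=C bond attack a proton of HI; Markovnikov addition places the new C–H on the less-substituted alkene carbon, so the positive charge ends up on the more-substituted carbon — a secondary carbocation. The H–I bond breaks heterolytically, releasing I⁻.
The bond formed in this step is the C–H bond.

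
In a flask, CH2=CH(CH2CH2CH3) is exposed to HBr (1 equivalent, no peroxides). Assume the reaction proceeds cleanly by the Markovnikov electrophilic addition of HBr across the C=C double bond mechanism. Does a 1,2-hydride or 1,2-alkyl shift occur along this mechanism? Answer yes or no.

no

The first-formed carbocation is secondary.
No single 1,2-shift to an adjacent carbon would produce a more-substituted cation than the one already present, so no rearrangement occurs.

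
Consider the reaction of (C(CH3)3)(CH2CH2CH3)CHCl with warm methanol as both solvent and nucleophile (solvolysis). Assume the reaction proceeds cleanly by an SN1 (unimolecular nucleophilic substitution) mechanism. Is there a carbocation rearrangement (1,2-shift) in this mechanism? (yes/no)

The first-formed carbocation is secondary.
The adjacent tert-butyl carbon has no hydrogen but bears methyl groups; migration of one methyl with its bonding pair (a 1,2-methyl shift) places the charge on a tertiary centre.
Tertiary is more stable than secondary, so the shift occurs.

yes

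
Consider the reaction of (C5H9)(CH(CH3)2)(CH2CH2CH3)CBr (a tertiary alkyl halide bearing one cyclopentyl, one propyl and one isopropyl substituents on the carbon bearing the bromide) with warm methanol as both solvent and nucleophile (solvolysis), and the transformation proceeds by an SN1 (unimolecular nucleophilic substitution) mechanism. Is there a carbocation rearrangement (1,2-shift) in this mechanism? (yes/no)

no

The first-formed carbocation is tertiary.
No single 1,2-shift to an adjacent carbon would produce a more-substituted cation than the one already present, so no rearrangement occurs.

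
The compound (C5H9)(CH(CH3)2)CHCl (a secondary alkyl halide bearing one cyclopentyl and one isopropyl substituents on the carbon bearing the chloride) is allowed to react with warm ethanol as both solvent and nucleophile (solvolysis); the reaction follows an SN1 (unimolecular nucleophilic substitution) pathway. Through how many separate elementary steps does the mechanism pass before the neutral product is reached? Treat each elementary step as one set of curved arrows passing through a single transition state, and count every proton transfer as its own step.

4

Step 1: Rate-determining heterolysis of the C–Cl bond gives Cl⁻ and a secondary carbocation.
Step 2: Carbocation rearrangement: a 1,2-hydride shift from the adjacent cyclopentyl carbon converts the initially-formed secondary cation into the more stable tertiary cation.
Step 3: CH3CH2OH donates an oxygen lone pair into the empty p orbital of the cation, giving a protonated ether (an oxonium ion).
Step 4: A second solvent molecule removes the proton on oxygen, giving the neutral ether product.
Total: 4 elementary steps.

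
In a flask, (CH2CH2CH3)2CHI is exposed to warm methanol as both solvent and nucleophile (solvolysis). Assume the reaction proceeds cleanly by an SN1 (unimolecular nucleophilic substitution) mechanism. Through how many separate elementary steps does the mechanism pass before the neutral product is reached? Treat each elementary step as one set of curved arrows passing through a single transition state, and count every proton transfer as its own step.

Step 1: Ionisation: the C–I σ-bond cleaves heterolytically; both bonding electrons depart with I⁻, leaving a secondary carbocation at the α-carbon.
(No 1,2-shift: no single shift to an adjacent carbon would give a more stable cation.)
Step 2: A lone pair on the oxygen of CH3OH attacks the carbocation, forming a new C–O σ-bond and an oxonium ion.
Step 3: Deprotonation of the oxonium oxygen by solvent methanol yields the neutral ether.
Total: 3 elementary steps.

3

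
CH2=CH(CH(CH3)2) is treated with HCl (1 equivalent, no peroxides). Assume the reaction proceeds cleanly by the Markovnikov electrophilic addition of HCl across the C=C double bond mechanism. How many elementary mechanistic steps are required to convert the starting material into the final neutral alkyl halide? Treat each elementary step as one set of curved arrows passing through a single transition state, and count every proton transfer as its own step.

Step 1: Protonation of the alkene by HCl: the π bond acts as the nucleophile and picks up H⁺, giving the more stable (Markovnikov) secondary carbocation. The H–Cl bond breaks heterolytically, releasing Cl⁻.
Step 2: Carbocation rearrangement: a 1,2-hydride shift from the adjacent isopropyl carbon converts the initially-formed secondary cation into the more stable tertiary cation.
Step 3: Cl⁻ captures the cation: a lone pair on Cl⁻ fills the empty p orbital, producing the alkyl halide product.
Total: 3 elementary steps.

3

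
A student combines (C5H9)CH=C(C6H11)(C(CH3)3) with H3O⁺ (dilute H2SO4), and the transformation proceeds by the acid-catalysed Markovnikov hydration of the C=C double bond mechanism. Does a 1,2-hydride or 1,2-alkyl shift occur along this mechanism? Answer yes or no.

The first-formed carbocation is tertiary.
No single 1,2-shift to an adjacent carbon would produce a more-substituted cation than the one already present, so no rearrangement occurs.

no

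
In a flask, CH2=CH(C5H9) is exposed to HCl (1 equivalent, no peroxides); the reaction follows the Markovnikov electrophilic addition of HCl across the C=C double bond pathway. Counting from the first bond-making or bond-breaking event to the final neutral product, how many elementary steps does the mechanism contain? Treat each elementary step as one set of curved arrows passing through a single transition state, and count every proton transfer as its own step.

Step 1: Electrophilic addition begins with the π(C=C) electrons forming a bond to the proton of HCl. Following Markovnikov's rule, the resulting cation is secondary. The H–Cl bond breaks heterolytically, releasing Cl⁻.
Step 2: A 1,2-hydride shift from the adjacent cyclopentyl carbon moves the positive charge from the secondary centre to an adjacent carbon, generating a more stable tertiary carbocation.
Step 3: The Cl⁻ anion donates a lone pair to the carbocation, forming the new C–Cl σ-bond and giving the neutral alkyl halide.
Total: 3 elementary steps.

3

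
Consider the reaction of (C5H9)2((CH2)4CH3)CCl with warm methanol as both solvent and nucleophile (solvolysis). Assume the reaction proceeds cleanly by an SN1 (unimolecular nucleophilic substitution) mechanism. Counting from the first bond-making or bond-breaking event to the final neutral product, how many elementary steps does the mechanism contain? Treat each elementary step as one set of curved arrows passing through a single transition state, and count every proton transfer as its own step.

3

Step 1: Unassisted departure of Cl⁻ (taking the C–Cl bonding pair) generates a tertiary carbocation.
(No 1,2-shift: no single shift to an adjacent carbon would give a more stable cation.)
Step 2: A lone pair on the oxygen of CH3OH attacks the carbocation, forming a new C–O σ-bond and an oxonium ion.
Step 3: A second solvent molecule removes the proton on oxygen, giving the neutral ether product.
Total: 3 elementary steps.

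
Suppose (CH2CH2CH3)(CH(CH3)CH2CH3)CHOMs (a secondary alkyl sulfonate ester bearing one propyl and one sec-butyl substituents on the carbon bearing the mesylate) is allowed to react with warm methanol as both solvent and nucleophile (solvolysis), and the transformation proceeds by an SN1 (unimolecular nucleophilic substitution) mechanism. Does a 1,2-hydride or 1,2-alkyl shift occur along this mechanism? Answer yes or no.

yes

The first-formed carbocation is secondary.
The adjacent sec-butyl carbon already bears 2 other carbon substituents and has a hydrogen to migrate; after a 1,2-hydride shift from that carbon the positive charge sits on a tertiary centre.
Tertiary is more stable than secondary, so the shift occurs.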